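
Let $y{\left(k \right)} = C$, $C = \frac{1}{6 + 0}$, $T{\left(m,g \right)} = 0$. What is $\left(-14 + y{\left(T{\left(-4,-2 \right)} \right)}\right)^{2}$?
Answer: $\frac{6889}{36} \approx 191.36$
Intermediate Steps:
$C = \frac{1}{6} \approx 0.16667$
$y{\left(k \right)} = \frac{1}{6}$
$\left(-14 + y{\left(T{\left(-4,-2 \right)} \right)}\right)^{2} = \left(-14 + \frac{1}{6}\right)^{2} = \left(- \frac{83}{6}\right)^{2} = \frac{6889}{36}$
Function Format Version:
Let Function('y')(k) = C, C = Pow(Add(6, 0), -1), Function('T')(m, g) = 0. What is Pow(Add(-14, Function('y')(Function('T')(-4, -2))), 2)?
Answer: Rational(6889, 36) ≈ 191.36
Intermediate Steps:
C = Rational(1, 6) (C = Pow(6, -1) = Rational(1, 6) ≈ 0.16667)
Function('y')(k) = Rational(1, 6)
Pow(Add(-14, Function('y')(Function('T')(-4, -2))), 2) = Pow(Add(-14, Rational(1, 6)), 2) = Pow(Rational(-83, 6), 2) = Rational(6889, 36)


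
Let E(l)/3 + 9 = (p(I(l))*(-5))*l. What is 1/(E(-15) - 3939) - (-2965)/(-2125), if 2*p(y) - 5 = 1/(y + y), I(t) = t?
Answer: -8083697/5792325 ≈ -1.3956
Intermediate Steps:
p(y) = 5/2 + 1/(4*y) (p(y) = 5/2 + 1/(2*(y + y)) = 5/2 + 1/(2*((2*y))) = 5/2 + (1/(2*y))/2 = 5/2 + 1/(4*y))
E(l) = -123/4 - 75*l/2 (E(l) = -27 + 3*((((1 + 10*l)/(4*l))*(-5))*l) = -27 + 3*((-5*(1 + 10*l)/(4*l))*l) = -27 + 3*(-5/4 - 25*l/2) = -27 + (-15/4 - 75*l/2) = -123/4 - 75*l/2)
1/(E(-15) - 3939) - (-2965)/(-2125) = 1/((-123/4 - 75/2*(-15)) - 3939) - (-2965)/(-2125) = 1/((-123/4 + 1125/2) - 3939) - (-2965)*(-1)/2125 = 1/(2127/4 - 3939) - 1*593/425 = 1/(-13629/4) - 593/425 = -4/13629 - 593/425 = -8083697/5792325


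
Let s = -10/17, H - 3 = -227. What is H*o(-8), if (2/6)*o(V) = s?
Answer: 6720/17 ≈ 395.29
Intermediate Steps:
H = -224 (H = 3 - 227 = -224)
s = -10/17 (s = -10*1/17 = -10/17 ≈ -0.58823)
o(V) = -30/17 (o(V) = 3*(-10/17) = -30/17)
H*o(-8) = -224*(-30/17) = 6720/17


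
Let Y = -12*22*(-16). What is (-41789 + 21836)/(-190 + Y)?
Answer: -19953/4034 ≈ -4.9462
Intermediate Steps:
Y = 4224 (Y = -264*(-16) = 4224)
(-41789 + 21836)/(-190 + Y) = (-41789 + 21836)/(-190 + 4224) = -19953/4034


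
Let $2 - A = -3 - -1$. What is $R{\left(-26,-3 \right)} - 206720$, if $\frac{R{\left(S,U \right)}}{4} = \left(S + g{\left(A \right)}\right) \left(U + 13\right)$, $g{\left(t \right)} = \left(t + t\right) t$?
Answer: $-206480$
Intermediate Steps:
$A = 4$ ($A = 2 - \left(-3 - -1\right) = 2 - \left(-3 + 1\right) = 2 - -2 = 2 + 2 = 4$)
$g{\left(t \right)} = 2 t^{2}$ ($g{\left(t \right)} = 2 t t = 2 t^{2}$)
$R{\left(S,U \right)} = 4 \left(13 + U\right) \left(32 + S\right)$ ($R{\left(S,U \right)} = 4 \left(S + 2 \cdot 4^{2}\right) \left(U + 13\right) = 4 \left(S + 2 \cdot 16\right) \left(13 + U\right) = 4 \left(S + 32\right) \left(13 + U\right) = 4 \left(32 + S\right) \left(13 + U\right) = 4 \left(13 + U\right) \left(32 + S\right)$)
$R{\left(-26,-3 \right)} - 206720 = \left(1664 + 52 \left(-26\right) + 128 \left(-3\right) + 4 \left(-26\right) \left(-3\right)\right) - 206720 = \left(1664 - 1352 - 384 + 312\right) - 206720 = 240 - 206720 = -206480$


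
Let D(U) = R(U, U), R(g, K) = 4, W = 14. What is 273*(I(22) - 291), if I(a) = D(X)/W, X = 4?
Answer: -79365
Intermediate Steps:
D(U) = 4
I(a) = 2/7 (I(a) = 4/14 = 4*(1/14) = 2/7)
273*(I(22) - 291) = 273*(2/7 - 291) = 273*(-2035/7) = -79365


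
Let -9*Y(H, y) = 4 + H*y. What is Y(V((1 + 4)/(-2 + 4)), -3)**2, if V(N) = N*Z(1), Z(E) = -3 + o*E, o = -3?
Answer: 2401/81 ≈ 29.642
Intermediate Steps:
Z(E) = -3 - 3*E
V(N) = -6*N (V(N) = N*(-3 - 3*1) = N*(-3 - 3) = N*(-6) = -6*N)
Y(H, y) = -4/9 - H*y/9 (Y(H, y) = -(4 + H*y)/9 = -4/9 - H*y/9)
Y(V((1 + 4)/(-2 + 4)), -3)**2 = (-4/9 - 1/9*(-6*(1 + 4)/(-2 + 4))*(-3))**2 = (-4/9 - 1/9*(-30/2)*(-3))**2 = (-4/9 - 1/9*(-6*5/2)*(-3))**2 = (-4/9 - 1/9*(-15)*(-3))**2 = (-4/9 - 5)**2 = (-49/9)**2 = 2401/81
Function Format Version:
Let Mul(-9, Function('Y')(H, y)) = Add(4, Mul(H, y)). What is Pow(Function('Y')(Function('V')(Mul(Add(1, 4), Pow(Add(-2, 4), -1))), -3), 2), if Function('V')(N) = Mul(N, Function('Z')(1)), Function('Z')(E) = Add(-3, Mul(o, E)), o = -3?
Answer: Rational(2401, 81) ≈ 29.642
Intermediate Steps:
Function('Z')(E) = Add(-3, Mul(-3, E))
Function('V')(N) = Mul(-6, N) (Function('V')(N) = Mul(N, Add(-3, Mul(-3, 1))) = Mul(N, Add(-3, -3)) = Mul(N, -6) = Mul(-6, N))
Function('Y')(H, y) = Add(Rational(-4, 9), Mul(Rational(-1, 9), H, y)) (Function('Y')(H, y) = Mul(Rational(-1, 9), Add(4, Mul(H, y))) = Add(Rational(-4, 9), Mul(Rational(-1, 9), H, y)))
Pow(Function('Y')(Function('V')(Mul(Add(1, 4), Pow(Add(-2, 4), -1))), -3), 2) = Pow(Add(Rational(-4, 9), Mul(Rational(-1, 9), Mul(-6, Mul(Add(1, 4), Pow(Add(-2, 4), -1))), -3)), 2) = Pow(Add(Rational(-4, 9), Mul(Rational(-1, 9), Mul(-6, Mul(5, Pow(2, -1))), -3)), 2) = Pow(Add(Rational(-4, 9), Mul(Rational(-1, 9), Mul(-6, Mul(5, Rational(1, 2))), -3)), 2) = Pow(Add(Rational(-4, 9), Mul(Rational(-1, 9), Mul(-6, Rational(5, 2)), -3)), 2) = Pow(Add(Rational(-4, 9), Mul(Rational(-1, 9), -15, -3)), 2) = Pow(Add(Rational(-4, 9), -5), 2) = Pow(Rational(-49, 9), 2) = Rational(2401, 81)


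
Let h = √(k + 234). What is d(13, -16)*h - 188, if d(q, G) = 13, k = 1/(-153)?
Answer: -188 + 13*√608617/51 ≈ 10.859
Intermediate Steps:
k = -1/153 ≈ -0.0065359
h = √608617/51 (h = √(-1/153 + 234) = √(35801/153) = √608617/51 ≈ 15.297)
d(13, -16)*h - 188 = 13*(√608617/51) - 188 = 13*√608617/51 - 188 = -188 + 13*√608617/51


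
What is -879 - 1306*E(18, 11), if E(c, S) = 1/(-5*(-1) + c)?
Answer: -21523/23 ≈ -935.78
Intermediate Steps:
E(c, S) = 1/(5 + c)
-879 - 1306*E(18, 11) = -879 - 1306/(5 + 18) = -879 - 1306/23 = -21523/23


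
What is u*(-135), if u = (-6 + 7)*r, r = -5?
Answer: 675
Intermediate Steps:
u = -5 (u = (-6 + 7)*(-5) = 1*(-5) = -5)
u*(-135) = -5*(-135) = 675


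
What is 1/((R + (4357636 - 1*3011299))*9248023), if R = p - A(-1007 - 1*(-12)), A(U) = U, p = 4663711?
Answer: 1/55590263917989 ≈ 1.7989e-14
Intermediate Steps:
R = 4664706 (R = 4663711 - (-1007 - 1*(-12)) = 4663711 - (-1007 + 12) = 4663711 - 1*(-995) = 4663711 + 995 = 4664706)
1/((R + (4357636 - 1*3011299))*9248023) = 1/((4664706 + (4357636 - 1*3011299))*9248023) = (1/9248023)/(4664706 + (4357636 - 3011299)) = (1/9248023)/(4664706 + 1346337) = (1/9248023)/6011043 = (1/6011043)*(1/9248023) = 1/55590263917989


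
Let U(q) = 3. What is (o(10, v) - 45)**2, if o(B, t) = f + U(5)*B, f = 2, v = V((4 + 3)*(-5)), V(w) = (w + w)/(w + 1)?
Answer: 169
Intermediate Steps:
V(w) = 2*w/(1 + w) (V(w) = (2*w)/(1 + w) = 2*w/(1 + w))
v = 35/17 (v = 2*((4 + 3)*(-5))/(1 + (4 + 3)*(-5)) = 2*(7*(-5))/(1 + 7*(-5)) = 2*(-35)/(1 - 35) = 2*(-35)/(-34) = 2*(-35)*(-1/34) = 35/17 ≈ 2.0588)
o(B, t) = 2 + 3*B
(o(10, v) - 45)**2 = ((2 + 3*10) - 45)**2 = ((2 + 30) - 45)**2 = (32 - 45)**2 = (-13)**2 = 169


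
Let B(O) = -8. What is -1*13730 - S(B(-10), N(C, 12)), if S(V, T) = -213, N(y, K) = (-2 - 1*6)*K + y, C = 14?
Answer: -13517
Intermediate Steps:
N(y, K) = y - 8*K (N(y, K) = (-2 - 6)*K + y = -8*K + y = y - 8*K)
-1*13730 - S(B(-10), N(C, 12)) = -1*13730 - 1*(-213) = -13730 + 213 = -13517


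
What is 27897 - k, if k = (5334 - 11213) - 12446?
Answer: 46222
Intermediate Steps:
k = -18325 (k = -5879 - 12446 = -18325)
27897 - k = 27897 - 1*(-18325) = 27897 + 18325 = 46222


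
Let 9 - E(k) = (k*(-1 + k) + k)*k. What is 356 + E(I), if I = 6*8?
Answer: -110227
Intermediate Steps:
I = 48
E(k) = 9 - k*(k + k*(-1 + k)) (E(k) = 9 - (k*(-1 + k) + k)*k = 9 - (k + k*(-1 + k))*k = 9 - k*(k + k*(-1 + k)))
356 + E(I) = 356 + (9 - 1*48**3) = 356 + (9 - 1*110592) = 356 + (9 - 110592) = 356 - 110583 = -110227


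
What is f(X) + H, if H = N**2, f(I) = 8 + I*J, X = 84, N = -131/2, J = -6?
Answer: 15177/4 ≈ 3794.3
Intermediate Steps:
N = -131/2 (N = -131*1/2 = -131/2 ≈ -65.500)
f(I) = 8 - 6*I (f(I) = 8 + I*(-6) = 8 - 6*I)
H = 17161/4 (H = (-131/2)**2 = 17161/4 ≈ 4290.3)
f(X) + H = (8 - 6*84) + 17161/4 = (8 - 504) + 17161/4 = -496 + 17161/4 = 15177/4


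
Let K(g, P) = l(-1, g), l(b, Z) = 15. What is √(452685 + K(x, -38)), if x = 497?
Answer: 30*√503 ≈ 672.83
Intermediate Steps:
K(g, P) = 15
√(452685 + K(x, -38)) = √(452685 + 15) = √452700 = 30*√503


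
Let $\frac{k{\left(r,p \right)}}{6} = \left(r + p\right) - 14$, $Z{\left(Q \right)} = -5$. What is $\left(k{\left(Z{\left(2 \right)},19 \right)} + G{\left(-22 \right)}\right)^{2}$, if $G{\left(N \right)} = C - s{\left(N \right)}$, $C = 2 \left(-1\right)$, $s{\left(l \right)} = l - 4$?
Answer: $576$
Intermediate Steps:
$s{\left(l \right)} = -4 + l$ ($s{\left(l \right)} = l - 4 = -4 + l$)
$C = -2$
$G{\left(N \right)} = 2 - N$ ($G{\left(N \right)} = -2 - \left(-4 + N\right) = 2 - N$)
$k{\left(r,p \right)} = -84 + 6 p + 6 r$ ($k{\left(r,p \right)} = 6 \left(\left(r + p\right) - 14\right) = 6 \left(\left(p + r\right) - 14\right) = 6 \left(-14 + p + r\right) = -84 + 6 p + 6 r$)
$\left(k{\left(Z{\left(2 \right)},19 \right)} + G{\left(-22 \right)}\right)^{2} = \left(\left(-84 + 6 \cdot 19 + 6 \left(-5\right)\right) + \left(2 - -22\right)\right)^{2} = \left(\left(-84 + 114 - 30\right) + \left(2 + 22\right)\right)^{2} = \left(0 + 24\right)^{2} = 24^{2} = 576$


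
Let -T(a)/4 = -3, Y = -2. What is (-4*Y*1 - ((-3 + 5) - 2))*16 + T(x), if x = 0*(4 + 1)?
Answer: 140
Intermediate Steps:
x = 0 (x = 0*5 = 0)
T(a) = 12 (T(a) = -4*(-3) = 12)
(-4*Y*1 - ((-3 + 5) - 2))*16 + T(x) = (-4*(-2)*1 - ((-3 + 5) - 2))*16 + 12 = (8*1 - (2 - 2))*16 + 12 = (8 - 1*0)*16 + 12 = (8 + 0)*16 + 12 = 8*16 + 12 = 128 + 12 = 140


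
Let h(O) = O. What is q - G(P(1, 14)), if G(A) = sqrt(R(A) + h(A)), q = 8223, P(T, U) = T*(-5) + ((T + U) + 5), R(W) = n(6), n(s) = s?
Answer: 8223 - sqrt(21) ≈ 8218.4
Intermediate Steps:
R(W) = 6
P(T, U) = 5 + U - 4*T (P(T, U) = -5*T + (5 + T + U) = 5 + U - 4*T)
G(A) = sqrt(6 + A)
q - G(P(1, 14)) = 8223 - sqrt(6 + (5 + 14 - 4*1)) = 8223 - sqrt(6 + (5 + 14 - 4)) = 8223 - sqrt(6 + 15) = 8223 - sqrt(21)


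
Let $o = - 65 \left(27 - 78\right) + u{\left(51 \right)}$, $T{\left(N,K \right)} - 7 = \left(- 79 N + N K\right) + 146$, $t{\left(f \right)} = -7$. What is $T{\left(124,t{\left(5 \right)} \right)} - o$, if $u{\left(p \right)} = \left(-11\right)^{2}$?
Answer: $-13947$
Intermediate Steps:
$T{\left(N,K \right)} = 153 - 79 N + K N$ ($T{\left(N,K \right)} = 7 + \left(\left(- 79 N + N K\right) + 146\right) = 7 + \left(\left(- 79 N + K N\right) + 146\right) = 7 + \left(146 - 79 N + K N\right) = 153 - 79 N + K N$)
$u{\left(p \right)} = 121$
$o = 3436$ ($o = - 65 \left(27 - 78\right) + 121 = \left(-65\right) \left(-51\right) + 121 = 3315 + 121 = 3436$)
$T{\left(124,t{\left(5 \right)} \right)} - o = \left(153 - 9796 - 868\right) - 3436 = -10511 - 3436 = -13947$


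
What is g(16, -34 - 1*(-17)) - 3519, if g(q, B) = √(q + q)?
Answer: -3519 + 4*√2 ≈ -3513.3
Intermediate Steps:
g(q, B) = √2*√q (g(q, B) = √(2*q) = √2*√q)
g(16, -34 - 1*(-17)) - 3519 = √2*√16 - 3519 = √2*4 - 3519 = 4*√2 - 3519 = -3519 + 4*√2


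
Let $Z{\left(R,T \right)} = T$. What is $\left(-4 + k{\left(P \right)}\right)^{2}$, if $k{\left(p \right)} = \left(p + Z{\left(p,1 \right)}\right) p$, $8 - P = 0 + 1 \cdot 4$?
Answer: $256$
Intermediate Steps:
$P = 4$ ($P = 8 - \left(0 + 1 \cdot 4\right) = 8 - \left(0 + 4\right) = 8 - 4 = 4$)
$k{\left(p \right)} = p \left(1 + p\right)$ ($k{\left(p \right)} = \left(p + 1\right) p = \left(1 + p\right) p = p \left(1 + p\right)$)
$\left(-4 + k{\left(P \right)}\right)^{2} = \left(-4 + 4 \left(1 + 4\right)\right)^{2} = \left(-4 + 4 \cdot 5\right)^{2} = \left(-4 + 20\right)^{2} = 16^{2} = 256$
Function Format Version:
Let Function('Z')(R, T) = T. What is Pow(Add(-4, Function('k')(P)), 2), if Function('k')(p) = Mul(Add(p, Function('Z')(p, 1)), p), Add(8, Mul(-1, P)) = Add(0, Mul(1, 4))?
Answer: 256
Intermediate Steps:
P = 4 (P = Add(8, Mul(-1, Add(0, Mul(1, 4)))) = Add(8, Mul(-1, Add(0, 4))) = Add(8, Mul(-1, 4)) = Add(8, -4) = 4)
Function('k')(p) = Mul(p, Add(1, p)) (Function('k')(p) = Mul(Add(p, 1), p) = Mul(Add(1, p), p) = Mul(p, Add(1, p)))
Pow(Add(-4, Function('k')(P)), 2) = Pow(Add(-4, Mul(4, Add(1, 4))), 2) = Pow(Add(-4, Mul(4, 5)), 2) = Pow(Add(-4, 20), 2) = Pow(16, 2) = 256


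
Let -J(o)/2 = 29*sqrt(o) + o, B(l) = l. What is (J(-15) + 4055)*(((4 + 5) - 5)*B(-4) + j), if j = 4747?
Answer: 19326135 - 274398*I*sqrt(15) ≈ 1.9326e+7 - 1.0627e+6*I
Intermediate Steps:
J(o) = -58*sqrt(o) - 2*o (J(o) = -2*(29*sqrt(o) + o) = -2*(o + 29*sqrt(o)) = -58*sqrt(o) - 2*o)
(J(-15) + 4055)*(((4 + 5) - 5)*B(-4) + j) = ((-58*I*sqrt(15) - 2*(-15)) + 4055)*(((4 + 5) - 5)*(-4) + 4747) = ((-58*I*sqrt(15) + 30) + 4055)*((9 - 5)*(-4) + 4747) = ((-58*I*sqrt(15) + 30) + 4055)*(4*(-4) + 4747) = ((30 - 58*I*sqrt(15)) + 4055)*(-16 + 4747) = (4085 - 58*I*sqrt(15))*4731 = 19326135 - 274398*I*sqrt(15)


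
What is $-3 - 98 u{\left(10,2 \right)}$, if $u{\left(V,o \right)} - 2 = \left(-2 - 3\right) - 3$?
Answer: $585$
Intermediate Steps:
$u{\left(V,o \right)} = -6$ ($u{\left(V,o \right)} = 2 - 8 = -6$)
$-3 - 98 u{\left(10,2 \right)} = -3 - -588 = -3 + 588 = 585$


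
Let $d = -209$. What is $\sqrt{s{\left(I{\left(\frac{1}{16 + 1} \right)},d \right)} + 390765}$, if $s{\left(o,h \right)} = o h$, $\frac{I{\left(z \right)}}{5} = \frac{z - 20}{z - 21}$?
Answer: $\frac{3 \sqrt{1372163285}}{178} \approx 624.32$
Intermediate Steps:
$I{\left(z \right)} = \frac{5 \left(-20 + z\right)}{-21 + z}$ ($I{\left(z \right)} = 5 \frac{z - 20}{z - 21} = 5 \frac{-20 + z}{-21 + z} = \frac{5 \left(-20 + z\right)}{-21 + z}$)
$s{\left(o,h \right)} = h o$
$\sqrt{s{\left(I{\left(\frac{1}{16 + 1} \right)},d \right)} + 390765} = \sqrt{- 209 \frac{5 \left(-20 + \frac{1}{16 + 1}\right)}{-21 + \frac{1}{16 + 1}} + 390765} = \sqrt{- 209 \frac{5 \left(-20 + \frac{1}{17}\right)}{-21 + \frac{1}{17}} + 390765} = \sqrt{- 209 \cdot 5 \frac{1}{- \frac{356}{17}} \left(- \frac{339}{17}\right) + 390765} = \sqrt{- 209 \cdot 5 \left(- \frac{17}{356}\right) \left(- \frac{339}{17}\right) + 390765} = \sqrt{\left(-209\right) \frac{1695}{356} + 390765} = \sqrt{- \frac{354255}{356} + 390765} = \sqrt{\frac{138758085}{356}} = \frac{3 \sqrt{1372163285}}{178}$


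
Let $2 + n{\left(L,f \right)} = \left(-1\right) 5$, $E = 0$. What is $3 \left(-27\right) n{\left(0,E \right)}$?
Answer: $567$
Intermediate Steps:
$n{\left(L,f \right)} = -7$ ($n{\left(L,f \right)} = -2 - 5 = -7$)
$3 \left(-27\right) n{\left(0,E \right)} = 3 \left(-27\right) \left(-7\right) = \left(-81\right) \left(-7\right) = 567$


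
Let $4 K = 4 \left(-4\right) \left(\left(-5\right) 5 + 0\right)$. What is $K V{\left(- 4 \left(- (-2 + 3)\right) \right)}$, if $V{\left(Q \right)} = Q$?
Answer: $400$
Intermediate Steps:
$K = 100$ ($K = \frac{4 \left(-4\right) \left(\left(-5\right) 5 + 0\right)}{4} = \frac{\left(-16\right) \left(-25 + 0\right)}{4} = \frac{\left(-16\right) \left(-25\right)}{4} = \frac{1}{4} \cdot 400 = 100$)
$K V{\left(- 4 \left(- (-2 + 3)\right) \right)} = 100 \left(- 4 \left(- (-2 + 3)\right)\right) = 100 \left(- 4 \left(\left(-1\right) 1\right)\right) = 100 \left(\left(-4\right) \left(-1\right)\right) = 100 \cdot 4 = 400$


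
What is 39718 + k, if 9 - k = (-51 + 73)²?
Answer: 39243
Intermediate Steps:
k = -475 (k = 9 - (-51 + 73)² = 9 - 1*22² = 9 - 1*484 = 9 - 484 = -475)
39718 + k = 39718 - 475 = 39243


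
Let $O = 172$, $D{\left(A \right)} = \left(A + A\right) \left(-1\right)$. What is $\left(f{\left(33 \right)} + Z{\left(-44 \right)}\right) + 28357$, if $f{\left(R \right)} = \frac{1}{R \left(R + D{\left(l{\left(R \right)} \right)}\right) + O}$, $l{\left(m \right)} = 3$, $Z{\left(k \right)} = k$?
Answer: $\frac{30096720}{1063} \approx 28313.0$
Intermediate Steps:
$D{\left(A \right)} = - 2 A$ ($D{\left(A \right)} = 2 A \left(-1\right) = - 2 A$)
$f{\left(R \right)} = \frac{1}{172 + R \left(-6 + R\right)}$ ($f{\left(R \right)} = \frac{1}{R \left(R - 6\right) + 172} = \frac{1}{R \left(-6 + R\right) + 172} = \frac{1}{172 + R \left(-6 + R\right)}$)
$\left(f{\left(33 \right)} + Z{\left(-44 \right)}\right) + 28357 = \left(\frac{1}{172 + 33^{2} - 198} - 44\right) + 28357 = \left(\frac{1}{172 + 1089 - 198} - 44\right) + 28357 = \left(\frac{1}{1063} - 44\right) + 28357 = - \frac{46771}{1063} + 28357 = \frac{30096720}{1063}$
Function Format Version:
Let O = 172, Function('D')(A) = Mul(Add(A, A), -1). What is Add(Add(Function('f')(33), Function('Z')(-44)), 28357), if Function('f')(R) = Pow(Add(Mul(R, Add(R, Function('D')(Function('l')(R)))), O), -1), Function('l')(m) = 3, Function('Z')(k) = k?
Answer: Rational(30096720, 1063) ≈ 28313.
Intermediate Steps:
Function('D')(A) = Mul(-2, A) (Function('D')(A) = Mul(Mul(2, A), -1) = Mul(-2, A))
Function('f')(R) = Pow(Add(172, Mul(R, Add(-6, R))), -1) (Function('f')(R) = Pow(Add(Mul(R, Add(R, Mul(-2, 3))), 172), -1) = Pow(Add(Mul(R, Add(R, -6)), 172), -1) = Pow(Add(Mul(R, Add(-6, R)), 172), -1) = Pow(Add(172, Mul(R, Add(-6, R))), -1))
Add(Add(Function('f')(33), Function('Z')(-44)), 28357) = Add(Add(Pow(Add(172, Pow(33, 2), Mul(-6, 33)), -1), -44), 28357) = Add(Add(Pow(Add(172, 1089, -198), -1), -44), 28357) = Add(Add(Pow(1063, -1), -44), 28357) = Add(Add(Rational(1, 1063), -44), 28357) = Add(Rational(-46771, 1063), 28357) = Rational(30096720, 1063)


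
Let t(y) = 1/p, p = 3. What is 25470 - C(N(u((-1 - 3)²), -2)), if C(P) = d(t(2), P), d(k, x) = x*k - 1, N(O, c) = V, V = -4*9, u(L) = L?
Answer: 25483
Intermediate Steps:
V = -36
t(y) = ⅓ (t(y) = 1/3 = ⅓)
N(O, c) = -36
d(k, x) = -1 + k*x (d(k, x) = k*x - 1 = -1 + k*x)
C(P) = -1 + P/3
25470 - C(N(u((-1 - 3)²), -2)) = 25470 - (-1 + (⅓)*(-36)) = 25470 - (-1 - 12) = 25470 - 1*(-13) = 25470 + 13 = 25483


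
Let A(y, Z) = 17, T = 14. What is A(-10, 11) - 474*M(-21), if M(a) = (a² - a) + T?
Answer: -225607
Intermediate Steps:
M(a) = 14 + a² - a (M(a) = (a² - a) + 14 = 14 + a² - a)
A(-10, 11) - 474*M(-21) = 17 - 474*(14 + (-21)² - 1*(-21)) = 17 - 474*(14 + 441 + 21) = 17 - 474*476 = 17 - 225624 = -225607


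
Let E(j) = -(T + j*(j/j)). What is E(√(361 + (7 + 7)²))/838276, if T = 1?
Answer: -1/838276 - √557/838276 ≈ -2.9347e-5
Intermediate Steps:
E(j) = -1 - j (E(j) = -(1 + j*(j/j)) = -(1 + j*1) = -(1 + j) = -1 - j)
E(√(361 + (7 + 7)²))/838276 = (-1 - √(361 + (7 + 7)²))/838276 = (-1 - √(361 + 14²))*(1/838276) = (-1 - √(361 + 196))*(1/838276) = (-1 - √557)*(1/838276) = -1/838276 - √557/838276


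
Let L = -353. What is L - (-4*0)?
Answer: -353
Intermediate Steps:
L - (-4*0) = -353 - (-4*0) = -353 - 0 = -353 - 1*0 = -353 + 0 = -353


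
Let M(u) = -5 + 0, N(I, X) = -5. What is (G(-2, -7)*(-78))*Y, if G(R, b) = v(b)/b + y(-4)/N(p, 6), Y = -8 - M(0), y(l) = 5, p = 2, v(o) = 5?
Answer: -2808/7 ≈ -401.14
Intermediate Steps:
M(u) = -5
Y = -3 (Y = -8 - 1*(-5) = -8 + 5 = -3)
G(R, b) = -1 + 5/b (G(R, b) = 5/b + 5/(-5) = 5/b + 5*(-⅕) = 5/b - 1 = -1 + 5/b)
(G(-2, -7)*(-78))*Y = (((5 - 1*(-7))/(-7))*(-78))*(-3) = (-(5 + 7)/7*(-78))*(-3) = (-⅐*12*(-78))*(-3) = -12/7*(-78)*(-3) = (936/7)*(-3) = -2808/7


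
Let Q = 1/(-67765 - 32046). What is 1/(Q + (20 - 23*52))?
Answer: -99811/117377737 ≈ -0.00085034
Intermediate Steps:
Q = -1/99811 (Q = 1/(-99811) = -1/99811 ≈ -1.0019e-5)
1/(Q + (20 - 23*52)) = 1/(-1/99811 + (20 - 23*52)) = 1/(-1/99811 + (20 - 1196)) = 1/(-1/99811 - 1176) = 1/(-117377737/99811) = -99811/117377737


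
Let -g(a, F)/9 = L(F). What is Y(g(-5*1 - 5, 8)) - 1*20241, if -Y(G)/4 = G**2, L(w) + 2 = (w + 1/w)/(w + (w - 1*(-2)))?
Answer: -1345153/64 ≈ -21018.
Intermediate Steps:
L(w) = -2 + (w + 1/w)/(2 + 2*w) (L(w) = -2 + (w + 1/w)/(w + (w - 1*(-2))) = -2 + (w + 1/w)/(w + (w + 2)) = -2 + (w + 1/w)/(w + (2 + w)) = -2 + (w + 1/w)/(2 + 2*w))
g(a, F) = -9*(1 - 4*F - 3*F**2)/(2*F*(1 + F))
Y(G) = -4*G**2
Y(g(-5*1 - 5, 8)) - 1*20241 = -4*81*(-1 + 3*8**2 + 4*8)**2/(256*(1 + 8)**2) - 1*20241 = -4*(-1 + 3*64 + 32)**2/256 - 20241 = -4*(-1 + 192 + 32)**2/256 - 20241 = -4*((9/2)*(1/8)*(1/9)*223)**2 - 20241 = -4*(223/16)**2 - 20241 = -4*49729/256 - 20241 = -49729/64 - 20241 = -1345153/64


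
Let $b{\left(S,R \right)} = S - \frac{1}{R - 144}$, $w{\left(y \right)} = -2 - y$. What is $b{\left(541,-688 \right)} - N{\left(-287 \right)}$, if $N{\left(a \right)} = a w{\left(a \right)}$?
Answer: $\frac{68503553}{832} \approx 82336.0$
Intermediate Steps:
$N{\left(a \right)} = a \left(-2 - a\right)$
$b{\left(S,R \right)} = S - \frac{1}{-144 + R}$
$b{\left(541,-688 \right)} - N{\left(-287 \right)} = \frac{-1 - 77904 - 372208}{-144 - 688} - \left(-1\right) \left(-287\right) \left(2 - 287\right) = \frac{-1 - 77904 - 372208}{-832} - \left(-1\right) \left(-287\right) \left(-285\right) = \left(- \frac{1}{832}\right) \left(-450113\right) - -81795 = \frac{450113}{832} + 81795 = \frac{68503553}{832}$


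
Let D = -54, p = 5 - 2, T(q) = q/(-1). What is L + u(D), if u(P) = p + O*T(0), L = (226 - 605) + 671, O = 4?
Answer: 295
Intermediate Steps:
T(q) = -q (T(q) = q*(-1) = -q)
p = 3
L = 292 (L = -379 + 671 = 292)
u(P) = 3 (u(P) = 3 + 4*(-1*0) = 3 + 4*0 = 3 + 0 = 3)
L + u(D) = 292 + 3 = 295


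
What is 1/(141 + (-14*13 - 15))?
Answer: -1/56 ≈ -0.017857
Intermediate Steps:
1/(141 + (-14*13 - 15)) = 1/(141 + (-182 - 15)) = 1/(141 - 197) = 1/(-56) = -1/56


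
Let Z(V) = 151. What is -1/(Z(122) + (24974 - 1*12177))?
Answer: -1/12948 ≈ -7.7232e-5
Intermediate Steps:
-1/(Z(122) + (24974 - 1*12177)) = -1/(151 + (24974 - 1*12177)) = -1/(151 + (24974 - 12177)) = -1/(151 + 12797) = -1/12948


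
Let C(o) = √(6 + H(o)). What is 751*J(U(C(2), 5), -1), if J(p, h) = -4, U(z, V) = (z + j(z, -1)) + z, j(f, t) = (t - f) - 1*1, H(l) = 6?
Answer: -3004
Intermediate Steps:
C(o) = 2*√3 (C(o) = √(6 + 6) = √12 = 2*√3)
j(f, t) = -1 + t - f (j(f, t) = (t - f) - 1 = -1 + t - f)
U(z, V) = -2 + z (U(z, V) = (z + (-1 - 1 - z)) + z = (z + (-2 - z)) + z = -2 + z)
751*J(U(C(2), 5), -1) = 751*(-4) = -3004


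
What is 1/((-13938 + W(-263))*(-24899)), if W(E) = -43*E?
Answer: 1/65459471 ≈ 1.5277e-8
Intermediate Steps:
1/((-13938 + W(-263))*(-24899)) = 1/(-13938 - 43*(-263)*(-24899)) = -1/24899/(-13938 + 11309) = -1/24899/(-2629) = -1/2629*(-1/24899) = 1/65459471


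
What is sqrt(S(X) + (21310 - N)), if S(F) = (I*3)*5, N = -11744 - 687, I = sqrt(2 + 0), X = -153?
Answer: sqrt(33741 + 15*sqrt(2)) ≈ 183.74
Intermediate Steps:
I = sqrt(2) ≈ 1.4142
N = -12431
S(F) = 15*sqrt(2) (S(F) = (sqrt(2)*3)*5 = (3*sqrt(2))*5 = 15*sqrt(2))
sqrt(S(X) + (21310 - N)) = sqrt(15*sqrt(2) + (21310 - 1*(-12431))) = sqrt(15*sqrt(2) + (21310 + 12431)) = sqrt(15*sqrt(2) + 33741) = sqrt(33741 + 15*sqrt(2))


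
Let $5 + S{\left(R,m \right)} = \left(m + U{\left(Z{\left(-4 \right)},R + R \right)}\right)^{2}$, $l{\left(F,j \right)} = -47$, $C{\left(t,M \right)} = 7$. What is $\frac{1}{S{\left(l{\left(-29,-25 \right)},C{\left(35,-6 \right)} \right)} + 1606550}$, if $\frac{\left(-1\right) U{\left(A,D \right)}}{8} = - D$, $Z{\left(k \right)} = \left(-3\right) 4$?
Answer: $\frac{1}{2161570} \approx 4.6263 \cdot 10^{-7}$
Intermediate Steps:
$Z{\left(k \right)} = -12$
$U{\left(A,D \right)} = 8 D$ ($U{\left(A,D \right)} = - 8 \left(- D\right) = 8 D$)
$S{\left(R,m \right)} = -5 + \left(m + 16 R\right)^{2}$ ($S{\left(R,m \right)} = -5 + \left(m + 8 \left(R + R\right)\right)^{2} = -5 + \left(m + 8 \cdot 2 R\right)^{2} = -5 + \left(m + 16 R\right)^{2}$)
$\frac{1}{S{\left(l{\left(-29,-25 \right)},C{\left(35,-6 \right)} \right)} + 1606550} = \frac{1}{\left(-5 + \left(7 + 16 \left(-47\right)\right)^{2}\right) + 1606550} = \frac{1}{\left(-5 + \left(7 - 752\right)^{2}\right) + 1606550} = \frac{1}{\left(-5 + \left(-745\right)^{2}\right) + 1606550} = \frac{1}{\left(-5 + 555025\right) + 1606550} = \frac{1}{555020 + 1606550} = \frac{1}{2161570}$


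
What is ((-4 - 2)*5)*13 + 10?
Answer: -380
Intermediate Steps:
((-4 - 2)*5)*13 + 10 = -6*5*13 + 10 = -30*13 + 10 = -390 + 10 = -380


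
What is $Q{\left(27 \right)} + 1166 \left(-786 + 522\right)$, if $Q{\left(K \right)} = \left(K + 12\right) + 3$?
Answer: $-307782$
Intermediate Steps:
$Q{\left(K \right)} = 15 + K$ ($Q{\left(K \right)} = \left(12 + K\right) + 3 = 15 + K$)
$Q{\left(27 \right)} + 1166 \left(-786 + 522\right) = \left(15 + 27\right) + 1166 \left(-786 + 522\right) = 42 + 1166 \left(-264\right) = 42 - 307824 = -307782$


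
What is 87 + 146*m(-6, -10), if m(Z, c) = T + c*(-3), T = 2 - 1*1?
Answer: 4613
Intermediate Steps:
T = 1 (T = 2 - 1 = 1)
m(Z, c) = 1 - 3*c (m(Z, c) = 1 + c*(-3) = 1 - 3*c)
87 + 146*m(-6, -10) = 87 + 146*(1 - 3*(-10)) = 87 + 146*(1 + 30) = 87 + 146*31 = 87 + 4526 = 4613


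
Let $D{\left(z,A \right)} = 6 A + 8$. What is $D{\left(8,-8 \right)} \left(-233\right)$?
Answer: $9320$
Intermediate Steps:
$D{\left(z,A \right)} = 8 + 6 A$
$D{\left(8,-8 \right)} \left(-233\right) = \left(8 + 6 \left(-8\right)\right) \left(-233\right) = \left(8 - 48\right) \left(-233\right) = \left(-40\right) \left(-233\right) = 9320$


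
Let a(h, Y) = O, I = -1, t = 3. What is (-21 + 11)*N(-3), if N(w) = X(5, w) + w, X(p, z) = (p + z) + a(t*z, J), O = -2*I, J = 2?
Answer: -10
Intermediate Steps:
O = 2 (O = -2*(-1) = 2)
a(h, Y) = 2
X(p, z) = 2 + p + z (X(p, z) = (p + z) + 2 = 2 + p + z)
N(w) = 7 + 2*w (N(w) = (2 + 5 + w) + w = (7 + w) + w = 7 + 2*w)
(-21 + 11)*N(-3) = (-21 + 11)*(7 + 2*(-3)) = -10*(7 - 6) = -10*1 = -10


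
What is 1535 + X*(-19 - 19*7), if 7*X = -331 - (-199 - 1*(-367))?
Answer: 86593/7 ≈ 12370.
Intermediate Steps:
X = -499/7 (X = (-331 - (-199 - 1*(-367)))/7 = (-331 - (-199 + 367))/7 = (-331 - 1*168)/7 = (-331 - 168)/7 = (1/7)*(-499) = -499/7 ≈ -71.286)
1535 + X*(-19 - 19*7) = 1535 - 499*(-19 - 19*7)/7 = 1535 - 499*(-19 - 133)/7 = 1535 - 499/7*(-152) = 1535 + 75848/7 = 86593/7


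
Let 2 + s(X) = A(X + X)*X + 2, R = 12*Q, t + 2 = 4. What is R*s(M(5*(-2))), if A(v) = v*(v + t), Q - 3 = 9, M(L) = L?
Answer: -518400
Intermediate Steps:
t = 2 (t = -2 + 4 = 2)
Q = 12 (Q = 3 + 9 = 12)
R = 144 (R = 12*12 = 144)
A(v) = v*(2 + v) (A(v) = v*(v + 2) = v*(2 + v))
s(X) = 2*X²*(2 + 2*X) (s(X) = -2 + (((X + X)*(2 + (X + X)))*X + 2) = -2 + (((2*X)*(2 + 2*X))*X + 2) = -2 + ((2*X*(2 + 2*X))*X + 2) = -2 + (2*X²*(2 + 2*X) + 2) = -2 + (2 + 2*X²*(2 + 2*X)) = 2*X²*(2 + 2*X))
R*s(M(5*(-2))) = 144*(4*(5*(-2))²*(1 + 5*(-2))) = 144*(4*(-10)²*(1 - 10)) = 144*(4*100*(-9)) = 144*(-3600) = -518400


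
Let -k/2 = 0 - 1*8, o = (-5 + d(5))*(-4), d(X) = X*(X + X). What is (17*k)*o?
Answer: -48960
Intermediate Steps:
d(X) = 2*X² (d(X) = X*(2*X) = 2*X²)
o = -180 (o = (-5 + 2*5²)*(-4) = (-5 + 2*25)*(-4) = (-5 + 50)*(-4) = 45*(-4) = -180)
k = 16 (k = -2*(0 - 1*8) = -2*(0 - 8) = -2*(-8) = 16)
(17*k)*o = (17*16)*(-180) = 272*(-180) = -48960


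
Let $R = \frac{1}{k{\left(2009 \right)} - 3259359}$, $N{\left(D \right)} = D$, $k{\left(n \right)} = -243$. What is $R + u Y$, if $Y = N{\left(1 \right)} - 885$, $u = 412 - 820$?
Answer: $\frac{1175647172543}{3259602} \approx 3.6067 \cdot 10^{5}$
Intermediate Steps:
$u = -408$ ($u = 412 - 820 = -408$)
$Y = -884$ ($Y = 1 - 885 = -884$)
$R = - \frac{1}{3259602}$ ($R = \frac{1}{-243 - 3259359} = \frac{1}{-3259602} = - \frac{1}{3259602} \approx -3.0679 \cdot 10^{-7}$)
$R + u Y = - \frac{1}{3259602} - -360672 = - \frac{1}{3259602} + 360672 = \frac{1175647172543}{3259602}$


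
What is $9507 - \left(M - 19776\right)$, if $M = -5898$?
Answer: $35181$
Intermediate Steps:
$9507 - \left(M - 19776\right) = 9507 - \left(-5898 - 19776\right) = 9507 - -25674 = 9507 + 25674 = 35181$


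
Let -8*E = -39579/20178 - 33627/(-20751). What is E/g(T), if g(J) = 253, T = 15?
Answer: 15864247/94164053808 ≈ 0.00016847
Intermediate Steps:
E = 15864247/372189936 (E = -(-39579/20178 - 33627/(-20751))/8 = -(-39579*1/20178 - 33627*(-1/20751))/8 = -(-13193/6726 + 11209/6917)/8 = -⅛*(-15864247/46523742) = 15864247/372189936 ≈ 0.042624)
E/g(T) = (15864247/372189936)/253 = (15864247/372189936)*(1/253) = 15864247/94164053808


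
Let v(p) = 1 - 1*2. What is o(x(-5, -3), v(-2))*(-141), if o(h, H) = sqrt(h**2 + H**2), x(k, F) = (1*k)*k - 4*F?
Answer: -141*sqrt(1370) ≈ -5218.9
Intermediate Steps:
x(k, F) = k**2 - 4*F (x(k, F) = k*k - 4*F = k**2 - 4*F)
v(p) = -1 (v(p) = 1 - 2 = -1)
o(h, H) = sqrt(H**2 + h**2)
o(x(-5, -3), v(-2))*(-141) = sqrt((-1)**2 + ((-5)**2 - 4*(-3))**2)*(-141) = sqrt(1 + (25 + 12)**2)*(-141) = sqrt(1 + 37**2)*(-141) = sqrt(1 + 1369)*(-141) = sqrt(1370)*(-141) = -141*sqrt(1370)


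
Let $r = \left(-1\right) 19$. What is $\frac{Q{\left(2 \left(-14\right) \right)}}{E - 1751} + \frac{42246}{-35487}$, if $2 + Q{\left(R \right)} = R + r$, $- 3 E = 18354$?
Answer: $- \frac{36743879}{31027467} \approx -1.1842$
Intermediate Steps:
$E = -6118$ ($E = \left(- \frac{1}{3}\right) 18354 = -6118$)
$r = -19$
$Q{\left(R \right)} = -21 + R$ ($Q{\left(R \right)} = -2 + \left(R - 19\right) = -2 + \left(-19 + R\right) = -21 + R$)
$\frac{Q{\left(2 \left(-14\right) \right)}}{E - 1751} + \frac{42246}{-35487} = \frac{-21 + 2 \left(-14\right)}{-6118 - 1751} + \frac{42246}{-35487} = \frac{-21 - 28}{-7869} + 42246 \left(- \frac{1}{35487}\right) = \left(-49\right) \left(- \frac{1}{7869}\right) - \frac{4694}{3943} = \frac{49}{7869} - \frac{4694}{3943} = - \frac{36743879}{31027467}$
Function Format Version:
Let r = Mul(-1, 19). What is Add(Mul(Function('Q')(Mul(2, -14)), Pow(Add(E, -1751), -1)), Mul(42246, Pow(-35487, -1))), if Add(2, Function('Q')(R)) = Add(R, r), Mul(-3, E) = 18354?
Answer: Rational(-36743879, 31027467) ≈ -1.1842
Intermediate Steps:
E = -6118 (E = Mul(Rational(-1, 3), 18354) = -6118)
r = -19
Function('Q')(R) = Add(-21, R) (Function('Q')(R) = Add(-2, Add(R, -19)) = Add(-2, Add(-19, R)) = Add(-21, R))
Add(Mul(Function('Q')(Mul(2, -14)), Pow(Add(E, -1751), -1)), Mul(42246, Pow(-35487, -1))) = Add(Mul(Add(-21, Mul(2, -14)), Pow(Add(-6118, -1751), -1)), Mul(42246, Pow(-35487, -1))) = Add(Mul(Add(-21, -28), Pow(-7869, -1)), Mul(42246, Rational(-1, 35487))) = Add(Mul(-49, Rational(-1, 7869)), Rational(-4694, 3943)) = Add(Rational(49, 7869), Rational(-4694, 3943)) = Rational(-36743879, 31027467)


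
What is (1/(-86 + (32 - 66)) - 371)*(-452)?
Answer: 5030873/30 ≈ 1.6770e+5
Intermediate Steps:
(1/(-86 + (32 - 66)) - 371)*(-452) = (1/(-86 - 34) - 371)*(-452) = (1/(-120) - 371)*(-452) = (-1/120 - 371)*(-452) = -44521/120*(-452) = 5030873/30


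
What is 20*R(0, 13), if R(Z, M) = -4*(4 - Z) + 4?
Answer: -240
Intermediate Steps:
R(Z, M) = -12 + 4*Z (R(Z, M) = (-16 + 4*Z) + 4 = -12 + 4*Z)
20*R(0, 13) = 20*(-12 + 4*0) = 20*(-12 + 0) = 20*(-12) = -240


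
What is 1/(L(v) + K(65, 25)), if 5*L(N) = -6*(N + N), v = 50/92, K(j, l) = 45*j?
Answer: 23/67245 ≈ 0.00034203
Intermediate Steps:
v = 25/46 (v = 50*(1/92) = 25/46 ≈ 0.54348)
L(N) = -12*N/5 (L(N) = (-6*(N + N))/5 = (-12*N)/5 = -12*N/5)
1/(L(v) + K(65, 25)) = 1/(-12/5*25/46 + 45*65) = 1/(-30/23 + 2925) = 1/(67245/23) = 23/67245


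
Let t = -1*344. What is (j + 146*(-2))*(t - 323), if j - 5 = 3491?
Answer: -2137068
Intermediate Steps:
j = 3496 (j = 5 + 3491 = 3496)
t = -344
(j + 146*(-2))*(t - 323) = (3496 + 146*(-2))*(-344 - 323) = (3496 - 292)*(-667) = 3204*(-667) = -2137068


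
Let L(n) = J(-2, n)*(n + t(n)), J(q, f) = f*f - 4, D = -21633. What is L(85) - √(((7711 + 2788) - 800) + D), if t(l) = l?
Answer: 1227570 - 3*I*√1326 ≈ 1.2276e+6 - 109.24*I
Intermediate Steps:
J(q, f) = -4 + f² (J(q, f) = f² - 4 = -4 + f²)
L(n) = 2*n*(-4 + n²) (L(n) = (-4 + n²)*(n + n) = (-4 + n²)*(2*n) = 2*n*(-4 + n²))
L(85) - √(((7711 + 2788) - 800) + D) = 2*85*(-4 + 85²) - √(((7711 + 2788) - 800) - 21633) = 2*85*(-4 + 7225) - √((10499 - 800) - 21633) = 2*85*7221 - √(9699 - 21633) = 1227570 - √(-11934) = 1227570 - 3*I*√1326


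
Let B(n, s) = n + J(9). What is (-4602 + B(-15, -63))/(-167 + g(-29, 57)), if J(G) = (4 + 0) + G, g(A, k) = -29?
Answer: 1151/49 ≈ 23.490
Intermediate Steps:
J(G) = 4 + G
B(n, s) = 13 + n (B(n, s) = n + (4 + 9) = n + 13 = 13 + n)
(-4602 + B(-15, -63))/(-167 + g(-29, 57)) = (-4602 + (13 - 15))/(-167 - 29) = (-4602 - 2)/(-196) = -4604*(-1/196) = 1151/49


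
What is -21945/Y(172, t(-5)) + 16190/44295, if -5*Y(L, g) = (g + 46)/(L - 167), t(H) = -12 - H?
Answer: 1620131719/115167 ≈ 14068.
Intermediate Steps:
Y(L, g) = -(46 + g)/(5*(-167 + L)) (Y(L, g) = -(g + 46)/(5*(L - 167)) = -(46 + g)/(5*(-167 + L)))
-21945/Y(172, t(-5)) + 16190/44295 = -21945*5*(-167 + 172)/(-46 - (-12 - 1*(-5))) + 16190/44295 = -21945*25/(-46 - (-12 + 5)) + 16190*(1/44295) = -21945*25/(-46 - 1*(-7)) + 3238/8859 = -21945*25/(-46 + 7) + 3238/8859 = -21945/((⅕)*(⅕)*(-39)) + 3238/8859 = -21945/(-39/25) + 3238/8859 = -21945*(-25/39) + 3238/8859 = 182875/13 + 3238/8859 = 1620131719/115167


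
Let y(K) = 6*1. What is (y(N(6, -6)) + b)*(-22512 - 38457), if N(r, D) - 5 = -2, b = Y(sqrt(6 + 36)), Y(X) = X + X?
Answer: -365814 - 121938*sqrt(42) ≈ -1.1561e+6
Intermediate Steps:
Y(X) = 2*X
b = 2*sqrt(42) (b = 2*sqrt(6 + 36) = 2*sqrt(42) ≈ 12.961)
N(r, D) = 3 (N(r, D) = 5 - 2 = 3)
y(K) = 6
(y(N(6, -6)) + b)*(-22512 - 38457) = (6 + 2*sqrt(42))*(-22512 - 38457) = (6 + 2*sqrt(42))*(-60969) = -365814 - 121938*sqrt(42)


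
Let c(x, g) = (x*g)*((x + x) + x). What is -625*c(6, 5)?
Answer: -337500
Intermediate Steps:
c(x, g) = 3*g*x² (c(x, g) = (g*x)*(2*x + x) = (g*x)*(3*x) = 3*g*x²)
-625*c(6, 5) = -1875*5*6² = -1875*5*36 = -625*540 = -337500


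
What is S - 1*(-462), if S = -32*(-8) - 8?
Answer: 710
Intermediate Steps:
S = 248 (S = 256 - 8 = 248)
S - 1*(-462) = 248 - 1*(-462) = 248 + 462 = 710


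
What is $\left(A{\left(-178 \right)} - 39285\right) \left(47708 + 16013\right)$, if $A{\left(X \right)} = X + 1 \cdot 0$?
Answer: $-2514621823$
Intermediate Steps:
$A{\left(X \right)} = X$ ($A{\left(X \right)} = X + 0 = X$)
$\left(A{\left(-178 \right)} - 39285\right) \left(47708 + 16013\right) = \left(-178 - 39285\right) \left(47708 + 16013\right) = \left(-39463\right) 63721 = -2514621823$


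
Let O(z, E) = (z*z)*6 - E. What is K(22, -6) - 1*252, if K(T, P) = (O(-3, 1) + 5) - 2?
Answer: -196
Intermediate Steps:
O(z, E) = -E + 6*z² (O(z, E) = z²*6 - E = 6*z² - E = -E + 6*z²)
K(T, P) = 56 (K(T, P) = ((-1*1 + 6*(-3)²) + 5) - 2 = ((-1 + 6*9) + 5) - 2 = ((-1 + 54) + 5) - 2 = (53 + 5) - 2 = 58 - 2 = 56)
K(22, -6) - 1*252 = 56 - 1*252 = 56 - 252 = -196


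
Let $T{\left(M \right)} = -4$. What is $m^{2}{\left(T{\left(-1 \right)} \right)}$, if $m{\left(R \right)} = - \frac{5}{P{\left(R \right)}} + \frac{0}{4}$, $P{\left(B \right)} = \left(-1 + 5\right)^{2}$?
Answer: $\frac{25}{256} \approx 0.097656$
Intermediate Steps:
$P{\left(B \right)} = 16$ ($P{\left(B \right)} = 4^{2} = 16$)
$m{\left(R \right)} = - \frac{5}{16}$ ($m{\left(R \right)} = - \frac{5}{16} + \frac{0}{4} = \left(-5\right) \frac{1}{16} + 0 \cdot \frac{1}{4} = - \frac{5}{16} + 0 = - \frac{5}{16}$)
$m^{2}{\left(T{\left(-1 \right)} \right)} = \left(- \frac{5}{16}\right)^{2} = \frac{25}{256}$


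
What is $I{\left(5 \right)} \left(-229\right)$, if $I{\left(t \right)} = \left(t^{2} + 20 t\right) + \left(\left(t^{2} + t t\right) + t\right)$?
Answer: $-41220$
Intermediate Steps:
$I{\left(t \right)} = 3 t^{2} + 21 t$ ($I{\left(t \right)} = \left(t^{2} + 20 t\right) + \left(\left(t^{2} + t^{2}\right) + t\right) = \left(t^{2} + 20 t\right) + \left(2 t^{2} + t\right) = \left(t^{2} + 20 t\right) + \left(t + 2 t^{2}\right) = 3 t^{2} + 21 t$)
$I{\left(5 \right)} \left(-229\right) = 3 \cdot 5 \left(7 + 5\right) \left(-229\right) = 3 \cdot 5 \cdot 12 \left(-229\right) = 180 \left(-229\right) = -41220$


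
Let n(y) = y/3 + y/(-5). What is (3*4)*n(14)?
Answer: 112/5 ≈ 22.400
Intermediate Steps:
n(y) = 2*y/15 (n(y) = y*(⅓) + y*(-⅕) = y/3 - y/5 = 2*y/15)
(3*4)*n(14) = (3*4)*((2/15)*14) = 12*(28/15) = 112/5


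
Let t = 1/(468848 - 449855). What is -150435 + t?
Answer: -2857211954/18993 ≈ -1.5044e+5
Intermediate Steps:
t = 1/18993 ≈ 5.2651e-5
-150435 + t = -150435 + 1/18993 = -2857211954/18993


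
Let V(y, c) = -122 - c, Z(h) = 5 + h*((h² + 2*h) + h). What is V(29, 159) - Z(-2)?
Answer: -290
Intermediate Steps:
Z(h) = 5 + h*(h² + 3*h)
V(29, 159) - Z(-2) = (-122 - 1*159) - (5 + (-2)³ + 3*(-2)²) = (-122 - 159) - (5 - 8 + 3*4) = -281 - (5 - 8 + 12) = -281 - 1*9 = -281 - 9 = -290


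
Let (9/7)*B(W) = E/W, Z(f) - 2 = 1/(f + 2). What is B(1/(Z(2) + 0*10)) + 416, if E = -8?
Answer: 402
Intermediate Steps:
Z(f) = 2 + 1/(2 + f) (Z(f) = 2 + 1/(f + 2) = 2 + 1/(2 + f))
B(W) = -56/(9*W) (B(W) = 7*(-8/W)/9 = -56/(9*W))
B(1/(Z(2) + 0*10)) + 416 = -56*(5 + 2*2)/(9*(2 + 2)) + 416 = -56/(9*(1/((5 + 4)/4 + 0))) + 416 = -56/(9*(1/((1/4)*9 + 0))) + 416 = -56/(9*(1/(9/4 + 0))) + 416 = -56/(9*(1/(9/4))) + 416 = -56/(9*4/9) + 416 = -56/9*9/4 + 416 = -14 + 416 = 402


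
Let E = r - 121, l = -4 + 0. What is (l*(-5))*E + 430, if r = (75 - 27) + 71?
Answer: 390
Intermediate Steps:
l = -4
r = 119 (r = 48 + 71 = 119)
E = -2 (E = 119 - 121 = -2)
(l*(-5))*E + 430 = -4*(-5)*(-2) + 430 = 20*(-2) + 430 = -40 + 430 = 390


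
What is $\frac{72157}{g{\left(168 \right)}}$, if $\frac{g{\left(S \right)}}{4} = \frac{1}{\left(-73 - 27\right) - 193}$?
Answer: $- \frac{21142001}{4} \approx -5.2855 \cdot 10^{6}$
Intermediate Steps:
$g{\left(S \right)} = - \frac{4}{293}$ ($g{\left(S \right)} = \frac{4}{\left(-73 - 27\right) - 193} = \frac{4}{-100 - 193} = \frac{4}{-293} = 4 \left(- \frac{1}{293}\right) = - \frac{4}{293}$)
$\frac{72157}{g{\left(168 \right)}} = \frac{72157}{- \frac{4}{293}} = 72157 \left(- \frac{293}{4}\right) = - \frac{21142001}{4}$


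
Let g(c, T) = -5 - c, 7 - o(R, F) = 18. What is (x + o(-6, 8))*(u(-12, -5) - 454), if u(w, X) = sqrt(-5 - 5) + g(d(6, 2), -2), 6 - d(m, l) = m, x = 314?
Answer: -139077 + 303*I*sqrt(10) ≈ -1.3908e+5 + 958.17*I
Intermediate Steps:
d(m, l) = 6 - m
o(R, F) = -11 (o(R, F) = 7 - 1*18 = 7 - 18 = -11)
u(w, X) = -5 + I*sqrt(10) (u(w, X) = sqrt(-5 - 5) + (-5 - (6 - 1*6)) = sqrt(-10) + (-5 - (6 - 6)) = I*sqrt(10) + (-5 - 1*0) = I*sqrt(10) + (-5 + 0) = I*sqrt(10) - 5 = -5 + I*sqrt(10))
(x + o(-6, 8))*(u(-12, -5) - 454) = (314 - 11)*((-5 + I*sqrt(10)) - 454) = 303*(-459 + I*sqrt(10)) = -139077 + 303*I*sqrt(10)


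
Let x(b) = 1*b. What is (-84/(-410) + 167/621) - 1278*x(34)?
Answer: -5531596543/127305 ≈ -43452.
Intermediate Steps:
x(b) = b
(-84/(-410) + 167/621) - 1278*x(34) = (-84/(-410) + 167/621) - 1278*34 = (-84*(-1/410) + 167*(1/621)) - 43452 = (42/205 + 167/621) - 43452 = 60317/127305 - 43452 = -5531596543/127305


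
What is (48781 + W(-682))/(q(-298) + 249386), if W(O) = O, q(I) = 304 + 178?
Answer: 48099/249868 ≈ 0.19250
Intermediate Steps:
q(I) = 482
(48781 + W(-682))/(q(-298) + 249386) = (48781 - 682)/(482 + 249386) = 48099/249868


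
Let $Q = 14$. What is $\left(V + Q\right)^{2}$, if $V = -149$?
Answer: $18225$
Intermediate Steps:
$\left(V + Q\right)^{2} = \left(-149 + 14\right)^{2} = \left(-135\right)^{2} = 18225$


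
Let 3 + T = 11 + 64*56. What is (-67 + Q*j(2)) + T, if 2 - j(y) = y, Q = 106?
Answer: 3525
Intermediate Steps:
T = 3592 (T = -3 + (11 + 64*56) = -3 + (11 + 3584) = -3 + 3595 = 3592)
j(y) = 2 - y
(-67 + Q*j(2)) + T = (-67 + 106*(2 - 1*2)) + 3592 = (-67 + 106*(2 - 2)) + 3592 = (-67 + 106*0) + 3592 = (-67 + 0) + 3592 = -67 + 3592 = 3525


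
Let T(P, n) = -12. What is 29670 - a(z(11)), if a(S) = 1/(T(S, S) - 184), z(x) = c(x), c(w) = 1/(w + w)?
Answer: 5815321/196 ≈ 29670.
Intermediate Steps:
c(w) = 1/(2*w)
z(x) = 1/(2*x)
a(S) = -1/196 (a(S) = 1/(-12 - 184) = 1/(-196) = -1/196)
29670 - a(z(11)) = 29670 - 1*(-1/196) = 29670 + 1/196 = 5815321/196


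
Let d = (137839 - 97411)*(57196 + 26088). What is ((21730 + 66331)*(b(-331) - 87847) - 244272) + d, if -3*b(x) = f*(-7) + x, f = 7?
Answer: -13073936981/3 ≈ -4.3580e+9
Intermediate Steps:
d = 3367005552 (d = 40428*83284 = 3367005552)
b(x) = 49/3 - x/3 (b(x) = -(7*(-7) + x)/3 = -(-49 + x)/3 = 49/3 - x/3)
((21730 + 66331)*(b(-331) - 87847) - 244272) + d = ((21730 + 66331)*((49/3 - ⅓*(-331)) - 87847) - 244272) + 3367005552 = (88061*((49/3 + 331/3) - 87847) - 244272) + 3367005552 = (88061*(380/3 - 87847) - 244272) + 3367005552 = (88061*(-263161/3) - 244272) + 3367005552 = (-23174220821/3 - 244272) + 3367005552 = -23174953637/3 + 3367005552 = -13073936981/3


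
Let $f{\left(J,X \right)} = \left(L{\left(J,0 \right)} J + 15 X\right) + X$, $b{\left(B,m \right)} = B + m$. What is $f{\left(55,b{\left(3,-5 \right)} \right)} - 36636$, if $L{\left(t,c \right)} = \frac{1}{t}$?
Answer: $-36667$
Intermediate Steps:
$f{\left(J,X \right)} = 1 + 16 X$ ($f{\left(J,X \right)} = \left(\frac{J}{J} + 15 X\right) + X = \left(1 + 15 X\right) + X = 1 + 16 X$)
$f{\left(55,b{\left(3,-5 \right)} \right)} - 36636 = \left(1 + 16 \left(3 - 5\right)\right) - 36636 = \left(1 + 16 \left(-2\right)\right) - 36636 = \left(1 - 32\right) - 36636 = -31 - 36636 = -36667$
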